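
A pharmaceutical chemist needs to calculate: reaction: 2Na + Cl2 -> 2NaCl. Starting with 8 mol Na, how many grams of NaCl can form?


Mole ratio NaCl:Na = 2:2
n(NaCl) = 8 × 2/2 = 8.000 mol
mass = 8.000 × 58.44 = 467.52 g

467.52 g


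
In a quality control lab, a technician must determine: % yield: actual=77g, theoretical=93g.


% yield = actual/theoretical × 100
= 77/93 × 100
= 82.8%

82.8%


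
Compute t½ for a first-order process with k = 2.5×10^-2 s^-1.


t½ = ln2/k = 0.693147/(2.5×10^-2 s^-1)
= 27.73 s

27.73 s


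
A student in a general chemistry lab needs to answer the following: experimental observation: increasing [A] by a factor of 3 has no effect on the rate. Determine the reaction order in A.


rate ∝ [A]^n
rate ∝ [A]^0
Order in A: 0

0


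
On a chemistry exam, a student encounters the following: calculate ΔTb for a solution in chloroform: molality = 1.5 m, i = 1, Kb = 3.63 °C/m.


ΔTb = Kb × m × i
= 3.63 × 1.5 × 1
= 5.445 °C

5.445 °C


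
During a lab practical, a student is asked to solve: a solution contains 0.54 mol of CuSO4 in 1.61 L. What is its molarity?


M = n/V = 0.54/1.61 = 0.335 mol/L

0.335 M


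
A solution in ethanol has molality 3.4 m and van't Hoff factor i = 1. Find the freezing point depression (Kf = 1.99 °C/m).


ΔTf = Kf × m × i
= 1.99 × 3.4 × 1
= 6.766 °C

6.766 °C


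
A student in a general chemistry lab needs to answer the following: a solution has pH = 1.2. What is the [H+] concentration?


[H+] = 10^(-pH) = 10^(-1.2)
= 6.31×10^-2 M

6.31×10^-2 M


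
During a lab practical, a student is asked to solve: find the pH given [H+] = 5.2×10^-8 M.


pH = -log10([H+]) = -log10(5.2×10^-8)
= 8 - log10(5.2)
= 8 - 0.72
= 7.28

7.28


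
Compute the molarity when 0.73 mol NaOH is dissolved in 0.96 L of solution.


M = n/V = 0.73/0.96 = 0.760 mol/L

0.760 M


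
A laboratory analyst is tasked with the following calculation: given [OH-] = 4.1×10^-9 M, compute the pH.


pOH = -log10([OH-]) = -log10(4.1×10^-9)
= 9 - log10(4.1) = 8.39
pH = 14 - pOH = 14 - 8.39 = 5.61

5.61


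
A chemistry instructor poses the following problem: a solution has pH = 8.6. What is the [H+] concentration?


[H+] = 10^(-pH) = 10^(-8.6)
= 2.51×10^-9 M

2.51×10^-9 M


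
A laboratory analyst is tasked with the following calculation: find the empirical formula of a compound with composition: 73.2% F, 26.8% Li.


Assume 100 g sample. Moles of each element:
  F: 73.2/19.0 = 3.853 mol
  Li: 26.8/6.94 = 3.862 mol
Divide by smallest (3.853):
  F: 3.853/3.853 = 1.0
  Li: 3.862/3.853 = 1.0
Empirical formula: LiF

LiF


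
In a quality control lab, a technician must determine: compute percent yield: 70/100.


% yield = actual/theoretical × 100
= 70/100 × 100
= 70.0%

70.0%


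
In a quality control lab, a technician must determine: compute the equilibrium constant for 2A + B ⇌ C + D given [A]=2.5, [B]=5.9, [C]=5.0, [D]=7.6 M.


Kc = [C][D]/([A]^2[B])
= (5.0^1 × 7.6^1)/(2.5^2 × 5.9^1)
= 38/36.875
= 1.031

1.031


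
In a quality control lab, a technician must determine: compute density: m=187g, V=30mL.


ρ = mass/volume
= 187/30
= 6.233 g/mL

6.233 g/mL


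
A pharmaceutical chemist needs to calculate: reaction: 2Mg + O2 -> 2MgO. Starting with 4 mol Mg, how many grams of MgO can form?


Mole ratio MgO:Mg = 2:2
n(MgO) = 4 × 2/2 = 4.000 mol
mass = 4.000 × 40.31 = 161.24 g

161.24 g


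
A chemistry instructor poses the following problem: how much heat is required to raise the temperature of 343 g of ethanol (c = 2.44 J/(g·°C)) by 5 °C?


q = mcΔT = 343 × 2.44 × 5
= 4184.60 J

4184.60 J


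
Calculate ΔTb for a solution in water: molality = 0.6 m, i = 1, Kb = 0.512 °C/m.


ΔTb = Kb × m × i
= 0.512 × 0.6 × 1
= 0.3072 °C

0.3072 °C


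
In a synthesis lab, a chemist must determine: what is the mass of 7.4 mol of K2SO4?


M(K2SO4) = 174.27 g/mol
mass = n × M = 7.4 × 174.27 = 1289.60 g

1289.60 g


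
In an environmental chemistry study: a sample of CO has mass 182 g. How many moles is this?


M(CO) = 28.01 g/mol
n = mass/M = 182/28.01 = 6.4977 mol

6.4977 mol


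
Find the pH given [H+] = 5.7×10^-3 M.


pH = -log10([H+]) = -log10(5.7×10^-3)
= 3 - log10(5.7)
= 3 - 0.76
= 2.24

2.24


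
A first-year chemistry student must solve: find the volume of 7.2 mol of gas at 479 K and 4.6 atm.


PV = nRT  (R = 0.08206 L·atm/(mol·K))
V = nRT/P = 7.2×0.08206×479/4.6
= 61.524 L

61.524 L


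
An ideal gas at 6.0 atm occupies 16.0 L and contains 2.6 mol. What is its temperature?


PV = nRT  (R = 0.08206 L·atm/(mol·K))
T = PV/(nR) = 6.0×16.0/(2.6×0.08206)
= 96.00/0.213356
= 449.95 K

449.95 K


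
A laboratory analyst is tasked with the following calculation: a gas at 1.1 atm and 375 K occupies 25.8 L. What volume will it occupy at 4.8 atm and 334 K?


P1V1/T1 = P2V2/T2
V2 = P1V1T2/(T1P2)
= 1.1×25.8×334/(375×4.8)
= 5.266 L

5.266 L


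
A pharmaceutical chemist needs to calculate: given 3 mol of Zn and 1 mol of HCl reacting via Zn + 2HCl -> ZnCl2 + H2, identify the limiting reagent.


Mole ratio available / coefficient:
  Zn: 3/1 = 3.000
  HCl: 1/2 = 0.500
Smaller ratio is limiting.

HCl


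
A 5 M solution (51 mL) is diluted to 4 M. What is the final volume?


C1V1 = C2V2
5 × 51 = 4 × V2
V2 = 255/4 = 63.75 mL

63.75 mL


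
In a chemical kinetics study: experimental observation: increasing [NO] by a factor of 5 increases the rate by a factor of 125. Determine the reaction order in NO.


rate ∝ [NO]^n
5^n = 125 → n = 3
Order in NO: 3

3


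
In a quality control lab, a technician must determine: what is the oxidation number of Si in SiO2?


x + 2(-2) = 0, so x = +4
Oxidation number: +4

+4


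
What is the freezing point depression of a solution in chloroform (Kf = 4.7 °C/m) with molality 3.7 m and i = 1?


ΔTf = Kf × m × i
= 4.7 × 3.7 × 1
= 17.39 °C

17.39 °C


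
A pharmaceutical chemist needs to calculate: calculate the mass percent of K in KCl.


M(KCl) = 1×39.1 + 1×35.45 = 74.55 g/mol
Mass of K = 1 × 39.1 = 39.10 g/mol
% K = 39.10/74.55 × 100 = 52.45%

52.45%


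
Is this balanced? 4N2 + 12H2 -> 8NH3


Equation: 4N2 + 12H2 -> 8NH3
Check atoms: H: 24=24, N: 8=8
Balanced

Yes, balanced


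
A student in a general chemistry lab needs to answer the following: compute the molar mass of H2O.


M(H2O) = 2×1.008 + 1×16.0
= 2.02 + 16.0
= 18.02 g/mol

18.02 g/mol


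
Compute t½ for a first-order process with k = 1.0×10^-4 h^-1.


t½ = ln2/k = 0.693147/(1.0×10^-4 h^-1)
= 6931 h

6931 h


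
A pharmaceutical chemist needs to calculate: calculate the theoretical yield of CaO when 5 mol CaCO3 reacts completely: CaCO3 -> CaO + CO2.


Mole ratio CaO:CaCO3 = 1:1
n(CaO) = 5 × 1/1 = 5.000 mol
mass = 5.000 × 56.08 = 280.4 g

280.4 g


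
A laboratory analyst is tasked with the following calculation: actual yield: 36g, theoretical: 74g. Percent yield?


% yield = actual/theoretical × 100
= 36/74 × 100
= 48.65%

48.65%


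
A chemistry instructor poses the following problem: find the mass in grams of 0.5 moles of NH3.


M(NH3) = 17.03 g/mol
mass = n × M = 0.5 × 17.03 = 8.52 g

8.52 g


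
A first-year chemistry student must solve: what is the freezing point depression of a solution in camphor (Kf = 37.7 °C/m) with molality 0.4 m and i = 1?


ΔTf = Kf × m × i
= 37.7 × 0.4 × 1
= 15.08 °C

15.08 °C


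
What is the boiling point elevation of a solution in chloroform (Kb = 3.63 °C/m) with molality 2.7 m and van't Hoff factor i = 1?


ΔTb = Kb × m × i
= 3.63 × 2.7 × 1
= 9.801 °C

9.801 °C


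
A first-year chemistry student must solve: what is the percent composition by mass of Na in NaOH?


M(NaOH) = 1×22.99 + 1×16.0 + 1×1.008 = 39.998 g/mol
Mass of Na = 1 × 22.99 = 22.99 g/mol
% Na = 22.99/39.998 × 100 = 57.48%

57.48%


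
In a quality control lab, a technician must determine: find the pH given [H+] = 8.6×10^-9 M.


pH = -log10([H+]) = -log10(8.6×10^-9)
= 9 - log10(8.6)
= 9 - 0.93
= 8.07

8.07


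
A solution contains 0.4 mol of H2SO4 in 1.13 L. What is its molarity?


M = n/V = 0.4/1.13 = 0.354 mol/L

0.354 M


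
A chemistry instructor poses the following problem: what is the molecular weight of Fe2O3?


M(Fe2O3) = 2×55.85 + 3×16.0
= 111.7 + 48.0
= 159.7 g/mol

159.7 g/mol


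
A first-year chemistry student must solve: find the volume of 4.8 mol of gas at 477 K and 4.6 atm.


PV = nRT  (R = 0.08206 L·atm/(mol·K))
V = nRT/P = 4.8×0.08206×477/4.6
= 40.844 L

40.844 L


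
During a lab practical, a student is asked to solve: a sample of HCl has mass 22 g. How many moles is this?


M(HCl) = 36.46 g/mol
n = mass/M = 22/36.46 = 0.6034 mol

0.6034 mol


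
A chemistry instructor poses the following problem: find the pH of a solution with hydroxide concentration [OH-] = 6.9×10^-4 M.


pOH = -log10([OH-]) = -log10(6.9×10^-4)
= 4 - log10(6.9) = 3.16
pH = 14 - pOH = 14 - 3.16 = 10.84

10.84


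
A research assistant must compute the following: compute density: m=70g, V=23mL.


ρ = mass/volume
= 70/23
= 3.043 g/mL

3.043 g/mL


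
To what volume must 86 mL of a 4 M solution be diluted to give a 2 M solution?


C1V1 = C2V2
4 × 86 = 2 × V2
V2 = 344/2 = 172.0 mL

172.0 mL


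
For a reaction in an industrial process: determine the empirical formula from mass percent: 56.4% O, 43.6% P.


Assume 100 g sample. Moles of each element:
  O: 56.4/16.0 = 3.525 mol
  P: 43.6/30.97 = 1.408 mol
Divide by smallest (1.408):
  O: 3.525/1.408 = 2.5
  P: 1.408/1.408 = 1.0
Multiply all ratios by 2 to obtain whole numbers.
Empirical formula: P2O5

P2O5


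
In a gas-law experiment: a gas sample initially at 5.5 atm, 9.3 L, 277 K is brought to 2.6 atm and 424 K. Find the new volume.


P1V1/T1 = P2V2/T2
V2 = P1V1T2/(T1P2)
= 5.5×9.3×424/(277×2.6)
= 30.113 L

30.113 L


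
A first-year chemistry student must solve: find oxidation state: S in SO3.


x + 3(-2) = 0, so x = +6
Oxidation number: +6

+6


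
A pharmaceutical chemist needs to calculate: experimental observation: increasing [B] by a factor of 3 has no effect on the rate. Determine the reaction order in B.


rate ∝ [B]^n
rate ∝ [B]^0
Order in B: 0

0


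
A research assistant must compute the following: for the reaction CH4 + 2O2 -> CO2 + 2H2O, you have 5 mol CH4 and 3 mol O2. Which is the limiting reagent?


Mole ratio available / coefficient:
  CH4: 5/1 = 5.000
  O2: 3/2 = 1.500
Smaller ratio is limiting.

O2


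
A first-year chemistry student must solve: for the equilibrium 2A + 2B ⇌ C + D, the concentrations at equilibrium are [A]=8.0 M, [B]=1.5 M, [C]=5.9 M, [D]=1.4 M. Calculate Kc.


Kc = [C][D]/([A]^2[B]^2)
= (5.9^1 × 1.4^1)/(8.0^2 × 1.5^2)
= 8.26/144
= 0.05736

0.05736


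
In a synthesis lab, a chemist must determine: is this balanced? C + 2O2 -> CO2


Equation: C + 2O2 -> CO2
Check atoms: C: 1=1, O: 4≠2
Not balanced

No, not balanced


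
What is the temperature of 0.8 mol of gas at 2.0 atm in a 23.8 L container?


PV = nRT  (R = 0.08206 L·atm/(mol·K))
T = PV/(nR) = 2.0×23.8/(0.8×0.08206)
= 47.60/0.065648
= 725.08 K

725.08 K


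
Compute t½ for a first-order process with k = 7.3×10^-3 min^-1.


t½ = ln2/k = 0.693147/(7.3×10^-3 min^-1)
= 94.95 min

94.95 min


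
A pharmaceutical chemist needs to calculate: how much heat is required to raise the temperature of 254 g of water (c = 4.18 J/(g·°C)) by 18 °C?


q = mcΔT = 254 × 4.18 × 18
= 19110.96 J

19110.96 J


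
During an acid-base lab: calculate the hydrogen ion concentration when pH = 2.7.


[H+] = 10^(-pH) = 10^(-2.7)
= 2.0×10^-3 M

2.0×10^-3 M


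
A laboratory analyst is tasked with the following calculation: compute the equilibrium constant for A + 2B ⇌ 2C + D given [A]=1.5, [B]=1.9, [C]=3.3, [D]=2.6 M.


Kc = [C]^2[D]/([A][B]^2)
= (3.3^2 × 2.6^1)/(1.5^1 × 1.9^2)
= 28.314/5.415
= 5.229

5.229


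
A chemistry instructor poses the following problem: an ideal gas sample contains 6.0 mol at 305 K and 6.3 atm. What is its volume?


PV = nRT  (R = 0.08206 L·atm/(mol·K))
V = nRT/P = 6.0×0.08206×305/6.3
= 23.836 L

23.836 L


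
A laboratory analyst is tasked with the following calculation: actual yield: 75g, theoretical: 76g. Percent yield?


% yield = actual/theoretical × 100
= 75/76 × 100
= 98.68%

98.68%


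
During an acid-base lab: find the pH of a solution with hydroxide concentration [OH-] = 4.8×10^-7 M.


pOH = -log10([OH-]) = -log10(4.8×10^-7)
= 7 - log10(4.8) = 6.32
pH = 14 - pOH = 14 - 6.32 = 7.68

7.68


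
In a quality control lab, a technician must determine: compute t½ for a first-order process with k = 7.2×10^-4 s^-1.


t½ = ln2/k = 0.693147/(7.2×10^-4 s^-1)
= 962.7 s

962.7 s


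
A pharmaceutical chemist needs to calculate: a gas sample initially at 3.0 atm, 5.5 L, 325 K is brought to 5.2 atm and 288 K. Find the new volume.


P1V1/T1 = P2V2/T2
V2 = P1V1T2/(T1P2)
= 3.0×5.5×288/(325×5.2)
= 2.812 L

2.812 L


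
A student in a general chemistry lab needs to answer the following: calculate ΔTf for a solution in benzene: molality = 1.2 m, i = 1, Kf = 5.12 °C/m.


ΔTf = Kf × m × i
= 5.12 × 1.2 × 1
= 6.144 °C

6.144 °C


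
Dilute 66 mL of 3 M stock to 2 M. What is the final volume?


C1V1 = C2V2
3 × 66 = 2 × V2
V2 = 198/2 = 99.0 mL

99.0 mL


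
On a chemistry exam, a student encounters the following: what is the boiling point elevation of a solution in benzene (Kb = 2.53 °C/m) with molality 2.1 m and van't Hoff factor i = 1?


ΔTb = Kb × m × i
= 2.53 × 2.1 × 1
= 5.313 °C

5.313 °C


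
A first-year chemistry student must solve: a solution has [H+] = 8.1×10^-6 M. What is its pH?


pH = -log10([H+]) = -log10(8.1×10^-6)
= 6 - log10(8.1)
= 6 - 0.91
= 5.09

5.09


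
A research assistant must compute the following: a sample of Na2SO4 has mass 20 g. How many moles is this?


M(Na2SO4) = 142.05 g/mol
n = mass/M = 20/142.05 = 0.1408 mol

0.1408 mol


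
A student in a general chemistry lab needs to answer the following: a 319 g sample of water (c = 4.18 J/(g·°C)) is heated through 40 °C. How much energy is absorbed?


q = mcΔT = 319 × 4.18 × 40
= 53336.80 J

53336.80 J


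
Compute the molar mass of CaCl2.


M(CaCl2) = 1×40.08 + 2×35.45
= 40.08 + 70.9
= 110.98 g/mol

110.98 g/mol


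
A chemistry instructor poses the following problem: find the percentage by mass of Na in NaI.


M(NaI) = 1×22.99 + 1×126.9 = 149.89 g/mol
Mass of Na = 1 × 22.99 = 22.99 g/mol
% Na = 22.99/149.89 × 100 = 15.34%

15.34%


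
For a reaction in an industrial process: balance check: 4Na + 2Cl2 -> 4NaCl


Equation: 4Na + 2Cl2 -> 4NaCl
Check atoms: Cl: 4=4, Na: 4=4
Balanced

Yes, balanced


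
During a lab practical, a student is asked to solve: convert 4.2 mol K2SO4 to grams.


M(K2SO4) = 174.27 g/mol
mass = n × M = 4.2 × 174.27 = 731.93 g

731.93 g


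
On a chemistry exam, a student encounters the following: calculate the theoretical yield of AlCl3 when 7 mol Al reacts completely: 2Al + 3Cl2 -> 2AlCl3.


Mole ratio AlCl3:Al = 2:2
n(AlCl3) = 7 × 2/2 = 7.000 mol
mass = 7.000 × 133.33 = 933.31 g

933.31 g


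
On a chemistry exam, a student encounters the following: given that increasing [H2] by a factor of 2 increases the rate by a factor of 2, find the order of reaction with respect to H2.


rate ∝ [H2]^n
2^n = 2 → n = 1
Order in H2: 1

1


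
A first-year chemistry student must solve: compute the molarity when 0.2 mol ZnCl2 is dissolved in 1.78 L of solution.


M = n/V = 0.2/1.78 = 0.112 mol/L

0.112 M


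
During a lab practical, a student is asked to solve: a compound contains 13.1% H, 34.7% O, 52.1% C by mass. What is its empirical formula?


Assume 100 g sample. Moles of each element:
  H: 13.1/1.008 = 12.996 mol
  O: 34.7/16.0 = 2.169 mol
  C: 52.1/12.01 = 4.338 mol
Divide by smallest (2.169):
  H: 12.996/2.169 = 5.99
  O: 2.169/2.169 = 1.0
  C: 4.338/2.169 = 2.0
Empirical formula: C2H6O

C2H6O


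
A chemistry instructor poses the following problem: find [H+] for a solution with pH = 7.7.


[H+] = 10^(-pH) = 10^(-7.7)
= 2.0×10^-8 M

2.0×10^-8 M


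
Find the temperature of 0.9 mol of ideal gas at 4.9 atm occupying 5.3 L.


PV = nRT  (R = 0.08206 L·atm/(mol·K))
T = PV/(nR) = 4.9×5.3/(0.9×0.08206)
= 25.97/0.073854
= 351.64 K

351.64 K


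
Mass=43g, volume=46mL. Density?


ρ = mass/volume
= 43/46
= 0.935 g/mL

0.935 g/mL


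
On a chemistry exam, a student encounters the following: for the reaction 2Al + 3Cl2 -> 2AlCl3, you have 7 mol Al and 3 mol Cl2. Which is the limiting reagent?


Mole ratio available / coefficient:
  Al: 7/2 = 3.500
  Cl2: 3/3 = 1.000
Smaller ratio is limiting.

Cl2


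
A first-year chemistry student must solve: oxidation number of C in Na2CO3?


2(+1) + x + 3(-2) = 0, so x = +4
Oxidation number: +4

+4


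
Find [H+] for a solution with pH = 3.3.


[H+] = 10^(-pH) = 10^(-3.3)
= 5.01×10^-4 M

5.01×10^-4 M


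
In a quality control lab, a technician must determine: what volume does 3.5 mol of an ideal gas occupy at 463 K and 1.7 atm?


PV = nRT  (R = 0.08206 L·atm/(mol·K))
V = nRT/P = 3.5×0.08206×463/1.7
= 78.222 L

78.222 L


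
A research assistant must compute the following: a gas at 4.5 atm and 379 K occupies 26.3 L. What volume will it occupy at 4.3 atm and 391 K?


P1V1/T1 = P2V2/T2
V2 = P1V1T2/(T1P2)
= 4.5×26.3×391/(379×4.3)
= 28.395 L

28.395 L


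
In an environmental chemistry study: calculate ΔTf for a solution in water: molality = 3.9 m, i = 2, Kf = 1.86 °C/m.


ΔTf = Kf × m × i
= 1.86 × 3.9 × 2
= 14.508 °C

14.508 °C


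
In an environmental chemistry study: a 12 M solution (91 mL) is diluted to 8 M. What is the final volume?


C1V1 = C2V2
12 × 91 = 8 × V2
V2 = 1092/8 = 136.5 mL

136.5 mL


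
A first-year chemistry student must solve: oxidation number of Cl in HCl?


halide: -1
Oxidation number: -1

-1


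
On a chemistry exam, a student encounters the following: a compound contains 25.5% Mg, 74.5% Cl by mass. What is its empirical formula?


Assume 100 g sample. Moles of each element:
  Mg: 25.5/24.31 = 1.049 mol
  Cl: 74.5/35.45 = 2.102 mol
Divide by smallest (1.049):
  Mg: 1.049/1.049 = 1.0
  Cl: 2.102/1.049 = 2.0
Empirical formula: MgCl2

MgCl2


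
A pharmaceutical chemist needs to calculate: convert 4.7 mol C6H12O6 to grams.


M(C6H12O6) = 180.16 g/mol
mass = n × M = 4.7 × 180.16 = 846.75 g

846.75 g


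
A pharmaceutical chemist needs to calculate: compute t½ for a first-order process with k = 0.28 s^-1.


t½ = ln2/k = 0.693147/(0.28 s^-1)
= 2.476 s

2.476 s


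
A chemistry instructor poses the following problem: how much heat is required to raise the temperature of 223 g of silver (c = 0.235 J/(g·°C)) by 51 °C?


q = mcΔT = 223 × 0.235 × 51
= 2672.66 J

2672.66 J


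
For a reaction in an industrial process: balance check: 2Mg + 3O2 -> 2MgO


Equation: 2Mg + 3O2 -> 2MgO
Check atoms: Mg: 2=2, O: 6≠2
Not balanced

No, not balanced


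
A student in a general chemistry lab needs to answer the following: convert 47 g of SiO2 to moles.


M(SiO2) = 60.09 g/mol
n = mass/M = 47/60.09 = 0.7822 mol

0.7822 mol


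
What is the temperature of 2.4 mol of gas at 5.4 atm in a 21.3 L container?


PV = nRT  (R = 0.08206 L·atm/(mol·K))
T = PV/(nR) = 5.4×21.3/(2.4×0.08206)
= 115.02/0.196944
= 584.02 K

584.02 K


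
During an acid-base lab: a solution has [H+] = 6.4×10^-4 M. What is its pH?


pH = -log10([H+]) = -log10(6.4×10^-4)
= 4 - log10(6.4)
= 4 - 0.81
= 3.19

3.19


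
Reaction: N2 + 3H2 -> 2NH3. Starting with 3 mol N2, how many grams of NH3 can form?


Mole ratio NH3:N2 = 2:1
n(NH3) = 3 × 2/1 = 6.000 mol
mass = 6.000 × 17.03 = 102.18 g

102.18 g


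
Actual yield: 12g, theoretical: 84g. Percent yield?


% yield = actual/theoretical × 100
= 12/84 × 100
= 14.29%

14.29%


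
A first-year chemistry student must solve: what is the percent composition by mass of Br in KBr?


M(KBr) = 1×39.1 + 1×79.9 = 119.00 g/mol
Mass of Br = 1 × 79.9 = 79.90 g/mol
% Br = 79.90/119.00 × 100 = 67.14%

67.14%


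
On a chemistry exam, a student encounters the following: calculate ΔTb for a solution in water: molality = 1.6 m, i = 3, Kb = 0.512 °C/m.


ΔTb = Kb × m × i
= 0.512 × 1.6 × 3
= 2.4576 °C

2.4576 °C


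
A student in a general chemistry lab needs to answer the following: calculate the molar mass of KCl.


M(KCl) = 1×39.1 + 1×35.45
= 39.1 + 35.45
= 74.55 g/mol

74.55 g/mol


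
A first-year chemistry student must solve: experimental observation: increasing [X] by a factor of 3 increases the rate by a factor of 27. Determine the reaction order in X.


rate ∝ [X]^n
3^n = 27 → n = 3
Order in X: 3

3


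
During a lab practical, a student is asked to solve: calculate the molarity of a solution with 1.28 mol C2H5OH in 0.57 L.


M = n/V = 1.28/0.57 = 2.246 mol/L

2.246 M


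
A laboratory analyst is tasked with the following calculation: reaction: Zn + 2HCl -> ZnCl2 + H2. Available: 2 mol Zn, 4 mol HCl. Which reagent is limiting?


Mole ratio available / coefficient:
  Zn: 2/1 = 2.000
  HCl: 4/2 = 2.000
Smaller ratio is limiting.

neither (stoichiometric); Zn and HCl are fully consumed


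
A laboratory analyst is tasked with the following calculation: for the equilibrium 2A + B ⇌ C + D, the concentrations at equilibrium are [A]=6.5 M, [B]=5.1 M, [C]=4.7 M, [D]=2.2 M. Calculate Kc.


Kc = [C][D]/([A]^2[B])
= (4.7^1 × 2.2^1)/(6.5^2 × 5.1^1)
= 10.34/215.475
= 0.04799

0.04799


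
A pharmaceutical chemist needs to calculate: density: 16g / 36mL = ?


ρ = mass/volume
= 16/36
= 0.444 g/mL

0.444 g/mL


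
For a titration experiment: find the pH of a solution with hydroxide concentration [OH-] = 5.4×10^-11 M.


pOH = -log10([OH-]) = -log10(5.4×10^-11)
= 11 - log10(5.4) = 10.27
pH = 14 - pOH = 14 - 10.27 = 3.73

3.73


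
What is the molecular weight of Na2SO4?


M(Na2SO4) = 2×22.99 + 1×32.07 + 4×16.0
= 45.98 + 32.07 + 64.0
= 142.05 g/mol

142.05 g/mol


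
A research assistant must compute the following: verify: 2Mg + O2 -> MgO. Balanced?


Equation: 2Mg + O2 -> MgO
Check atoms: Mg: 2≠1, O: 2≠1
Not balanced

No, not balanced


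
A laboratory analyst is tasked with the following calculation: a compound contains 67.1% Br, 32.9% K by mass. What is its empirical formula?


Assume 100 g sample. Moles of each element:
  Br: 67.1/79.9 = 0.84 mol
  K: 32.9/39.1 = 0.841 mol
Divide by smallest (0.84):
  Br: 0.84/0.84 = 1.0
  K: 0.841/0.84 = 1.0
Empirical formula: KBr

KBr


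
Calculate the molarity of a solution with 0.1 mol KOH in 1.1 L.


M = n/V = 0.1/1.1 = 0.091 mol/L

0.091 M


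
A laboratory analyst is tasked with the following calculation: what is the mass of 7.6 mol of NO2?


M(NO2) = 46.01 g/mol
mass = n × M = 7.6 × 46.01 = 349.68 g

349.68 g


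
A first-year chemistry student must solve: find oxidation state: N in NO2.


x + 2(-2) = 0, so x = +4
Oxidation number: +4

+4


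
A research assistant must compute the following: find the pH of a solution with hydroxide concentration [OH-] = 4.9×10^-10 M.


pOH = -log10([OH-]) = -log10(4.9×10^-10)
= 10 - log10(4.9) = 9.31
pH = 14 - pOH = 14 - 9.31 = 4.69

4.69


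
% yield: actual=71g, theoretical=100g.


% yield = actual/theoretical × 100
= 71/100 × 100
= 71.0%

71.0%


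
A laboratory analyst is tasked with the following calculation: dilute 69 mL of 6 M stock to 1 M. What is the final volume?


C1V1 = C2V2
6 × 69 = 1 × V2
V2 = 414/1 = 414.0 mL

414.0 mL


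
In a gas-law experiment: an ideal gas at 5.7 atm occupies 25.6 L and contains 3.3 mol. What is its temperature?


PV = nRT  (R = 0.08206 L·atm/(mol·K))
T = PV/(nR) = 5.7×25.6/(3.3×0.08206)
= 145.92/0.270798
= 538.85 K

538.85 K


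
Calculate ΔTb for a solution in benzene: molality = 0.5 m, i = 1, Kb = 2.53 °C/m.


ΔTb = Kb × m × i
= 2.53 × 0.5 × 1
= 1.265 °C

1.265 °C


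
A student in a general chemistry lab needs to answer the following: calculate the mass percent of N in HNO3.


M(HNO3) = 1×1.008 + 1×14.01 + 3×16.0 = 63.018 g/mol
Mass of N = 1 × 14.01 = 14.01 g/mol
% N = 14.01/63.018 × 100 = 22.23%

22.23%


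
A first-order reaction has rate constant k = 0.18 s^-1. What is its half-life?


t½ = ln2/k = 0.693147/(0.18 s^-1)
= 3.851 s

3.851 s


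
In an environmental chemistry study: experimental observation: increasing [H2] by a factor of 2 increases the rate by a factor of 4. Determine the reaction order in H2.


rate ∝ [H2]^n
2^n = 4 → n = 2
Order in H2: 2

2


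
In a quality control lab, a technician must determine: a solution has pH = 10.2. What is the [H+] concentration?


[H+] = 10^(-pH) = 10^(-10.2)
= 6.31×10^-11 M

6.31×10^-11 M


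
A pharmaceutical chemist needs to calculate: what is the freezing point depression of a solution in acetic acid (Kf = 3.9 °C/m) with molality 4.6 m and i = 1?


ΔTf = Kf × m × i
= 3.9 × 4.6 × 1
= 17.94 °C

17.94 °C


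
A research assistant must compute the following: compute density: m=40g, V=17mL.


ρ = mass/volume
= 40/17
= 2.353 g/mL

2.353 g/mL


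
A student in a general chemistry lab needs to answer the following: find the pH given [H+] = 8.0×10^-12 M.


pH = -log10([H+]) = -log10(8.0×10^-12)
= 12 - log10(8.0)
= 12 - 0.9
= 11.1

11.1


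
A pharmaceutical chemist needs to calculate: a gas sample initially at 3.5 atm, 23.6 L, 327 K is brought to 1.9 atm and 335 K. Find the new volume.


P1V1/T1 = P2V2/T2
V2 = P1V1T2/(T1P2)
= 3.5×23.6×335/(327×1.9)
= 44.537 L

44.537 L


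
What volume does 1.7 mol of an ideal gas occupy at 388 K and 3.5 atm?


PV = nRT  (R = 0.08206 L·atm/(mol·K))
V = nRT/P = 1.7×0.08206×388/3.5
= 15.465 L

15.465 L


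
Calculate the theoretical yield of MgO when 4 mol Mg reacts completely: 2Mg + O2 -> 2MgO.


Mole ratio MgO:Mg = 2:2
n(MgO) = 4 × 2/2 = 4.000 mol
mass = 4.000 × 40.31 = 161.24 g

161.24 g


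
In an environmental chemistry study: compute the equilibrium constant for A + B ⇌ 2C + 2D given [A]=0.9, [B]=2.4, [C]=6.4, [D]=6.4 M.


Kc = [C]^2[D]^2/([A][B])
= (6.4^2 × 6.4^2)/(0.9^1 × 2.4^1)
= 1677.7216/2.16
= 776.7

776.7


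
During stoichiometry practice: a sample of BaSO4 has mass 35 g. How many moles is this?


M(BaSO4) = 233.4 g/mol
n = mass/M = 35/233.4 = 0.15 mol

0.15 mol


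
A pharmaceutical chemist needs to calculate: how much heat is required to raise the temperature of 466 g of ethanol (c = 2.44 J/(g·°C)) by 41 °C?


q = mcΔT = 466 × 2.44 × 41
= 46618.64 J

46618.64 J


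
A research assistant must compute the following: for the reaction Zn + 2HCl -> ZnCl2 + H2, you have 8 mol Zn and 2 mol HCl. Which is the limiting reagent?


Mole ratio available / coefficient:
  Zn: 8/1 = 8.000
  HCl: 2/2 = 1.000
Smaller ratio is limiting.

HCl


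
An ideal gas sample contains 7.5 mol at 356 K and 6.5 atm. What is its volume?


PV = nRT  (R = 0.08206 L·atm/(mol·K))
V = nRT/P = 7.5×0.08206×356/6.5
= 33.708 L

33.708 L


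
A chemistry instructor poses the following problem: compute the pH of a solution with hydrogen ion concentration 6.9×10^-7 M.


pH = -log10([H+]) = -log10(6.9×10^-7)
= 7 - log10(6.9)
= 7 - 0.84
= 6.16

6.16


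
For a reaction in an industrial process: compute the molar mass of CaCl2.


M(CaCl2) = 1×40.08 + 2×35.45
= 40.08 + 70.9
= 110.98 g/mol

110.98 g/mol


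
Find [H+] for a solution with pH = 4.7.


[H+] = 10^(-pH) = 10^(-4.7)
= 2.0×10^-5 M

2.0×10^-5 M


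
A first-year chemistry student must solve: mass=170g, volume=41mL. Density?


ρ = mass/volume
= 170/41
= 4.146 g/mL

4.146 g/mL


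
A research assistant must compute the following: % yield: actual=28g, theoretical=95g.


% yield = actual/theoretical × 100
= 28/95 × 100
= 29.47%

29.47%


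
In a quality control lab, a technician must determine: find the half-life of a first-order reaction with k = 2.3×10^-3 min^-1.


t½ = ln2/k = 0.693147/(2.3×10^-3 min^-1)
= 301.4 min

301.4 min


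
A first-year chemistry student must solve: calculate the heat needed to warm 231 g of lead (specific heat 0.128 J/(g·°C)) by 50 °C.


q = mcΔT = 231 × 0.128 × 50
= 1478.40 J

1478.40 J


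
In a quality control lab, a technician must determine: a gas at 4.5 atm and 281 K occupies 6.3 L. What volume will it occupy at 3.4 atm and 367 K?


P1V1/T1 = P2V2/T2
V2 = P1V1T2/(T1P2)
= 4.5×6.3×367/(281×3.4)
= 10.89 L

10.89 L


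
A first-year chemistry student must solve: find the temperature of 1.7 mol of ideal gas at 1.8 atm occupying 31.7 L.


PV = nRT  (R = 0.08206 L·atm/(mol·K))
T = PV/(nR) = 1.8×31.7/(1.7×0.08206)
= 57.06/0.139502
= 409.03 K

409.03 K


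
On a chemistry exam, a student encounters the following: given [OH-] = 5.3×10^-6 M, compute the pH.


pOH = -log10([OH-]) = -log10(5.3×10^-6)
= 6 - log10(5.3) = 5.28
pH = 14 - pOH = 14 - 5.28 = 8.72

8.72


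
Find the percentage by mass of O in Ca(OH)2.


M(Ca(OH)2) = 1×40.08 + 2×16.0 + 2×1.008 = 74.096 g/mol
Mass of O = 2 × 16.0 = 32.00 g/mol
% O = 32.00/74.096 × 100 = 43.19%

43.19%


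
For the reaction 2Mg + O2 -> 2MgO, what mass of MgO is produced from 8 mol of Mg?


Mole ratio MgO:Mg = 2:2
n(MgO) = 8 × 2/2 = 8.000 mol
mass = 8.000 × 40.31 = 322.48 g

322.48 g


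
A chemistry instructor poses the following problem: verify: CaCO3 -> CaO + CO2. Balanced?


Equation: CaCO3 -> CaO + CO2
Check atoms: C: 1=1, Ca: 1=1, O: 3=3
Balanced

Yes, balanced


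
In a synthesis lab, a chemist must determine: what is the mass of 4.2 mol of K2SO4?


M(K2SO4) = 174.27 g/mol
mass = n × M = 4.2 × 174.27 = 731.93 g

731.93 g


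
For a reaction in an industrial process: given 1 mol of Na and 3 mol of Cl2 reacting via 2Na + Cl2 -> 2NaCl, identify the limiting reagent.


Mole ratio available / coefficient:
  Na: 1/2 = 0.500
  Cl2: 3/1 = 3.000
Smaller ratio is limiting.

Na


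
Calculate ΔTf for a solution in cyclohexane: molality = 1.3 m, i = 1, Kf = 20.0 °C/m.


ΔTf = Kf × m × i
= 20.0 × 1.3 × 1
= 26.0 °C

26.0 °C


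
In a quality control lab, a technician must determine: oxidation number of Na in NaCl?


Group 1 metal: +1
Oxidation number: +1

+1


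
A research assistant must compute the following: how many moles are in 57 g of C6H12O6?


M(C6H12O6) = 180.16 g/mol
n = mass/M = 57/180.16 = 0.3164 mol

0.3164 mol


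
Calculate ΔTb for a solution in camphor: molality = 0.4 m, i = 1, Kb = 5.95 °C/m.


ΔTb = Kb × m × i
= 5.95 × 0.4 × 1
= 2.38 °C

2.38 °C


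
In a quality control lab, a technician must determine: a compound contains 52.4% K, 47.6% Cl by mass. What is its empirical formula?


Assume 100 g sample. Moles of each element:
  K: 52.4/39.1 = 1.34 mol
  Cl: 47.6/35.45 = 1.343 mol
Divide by smallest (1.34):
  K: 1.34/1.34 = 1.0
  Cl: 1.343/1.34 = 1.0
Empirical formula: KCl

KCl


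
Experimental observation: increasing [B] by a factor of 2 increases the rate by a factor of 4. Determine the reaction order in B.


rate ∝ [B]^n
2^n = 4 → n = 2
Order in B: 2

2


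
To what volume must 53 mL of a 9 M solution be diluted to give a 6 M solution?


C1V1 = C2V2
9 × 53 = 6 × V2
V2 = 477/6 = 79.5 mL

79.5 mL


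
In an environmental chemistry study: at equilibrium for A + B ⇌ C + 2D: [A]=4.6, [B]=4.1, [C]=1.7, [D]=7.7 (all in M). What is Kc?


Kc = [C][D]^2/([A][B])
= (1.7^1 × 7.7^2)/(4.6^1 × 4.1^1)
= 100.793/18.86
= 5.344

5.344


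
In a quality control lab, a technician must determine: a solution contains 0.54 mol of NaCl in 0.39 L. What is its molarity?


M = n/V = 0.54/0.39 = 1.385 mol/L

1.385 M


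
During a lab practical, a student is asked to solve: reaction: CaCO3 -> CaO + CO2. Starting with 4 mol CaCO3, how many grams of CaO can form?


Mole ratio CaO:CaCO3 = 1:1
n(CaO) = 4 × 1/1 = 4.000 mol
mass = 4.000 × 56.08 = 224.32 g

224.32 g


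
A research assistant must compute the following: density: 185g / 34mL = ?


ρ = mass/volume
= 185/34
= 5.441 g/mL

5.441 g/mL


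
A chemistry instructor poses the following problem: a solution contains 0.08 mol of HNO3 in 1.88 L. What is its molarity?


M = n/V = 0.08/1.88 = 0.043 mol/L

0.043 M


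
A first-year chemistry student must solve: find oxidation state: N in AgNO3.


(+1) + x + 3(-2) = 0, so x = +5
Oxidation number: +5

+5


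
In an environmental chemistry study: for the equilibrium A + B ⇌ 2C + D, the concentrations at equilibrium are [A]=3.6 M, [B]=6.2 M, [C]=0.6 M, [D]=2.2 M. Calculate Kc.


Kc = [C]^2[D]/([A][B])
= (0.6^2 × 2.2^1)/(3.6^1 × 6.2^1)
= 0.792/22.32
= 0.03548

0.03548


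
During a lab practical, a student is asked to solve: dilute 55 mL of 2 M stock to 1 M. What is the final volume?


C1V1 = C2V2
2 × 55 = 1 × V2
V2 = 110/1 = 110.0 mL

110.0 mL


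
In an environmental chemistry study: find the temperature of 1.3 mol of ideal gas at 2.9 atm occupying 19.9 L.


PV = nRT  (R = 0.08206 L·atm/(mol·K))
T = PV/(nR) = 2.9×19.9/(1.3×0.08206)
= 57.71/0.106678
= 540.97 K

540.97 K


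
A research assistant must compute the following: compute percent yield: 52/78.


% yield = actual/theoretical × 100
= 52/78 × 100
= 66.67%

66.67%


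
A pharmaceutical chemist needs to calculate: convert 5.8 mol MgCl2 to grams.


M(MgCl2) = 95.21 g/mol
mass = n × M = 5.8 × 95.21 = 552.22 g

552.22 g


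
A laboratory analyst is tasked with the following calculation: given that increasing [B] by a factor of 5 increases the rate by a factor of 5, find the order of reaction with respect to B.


rate ∝ [B]^n
5^n = 5 → n = 1
Order in B: 1

1


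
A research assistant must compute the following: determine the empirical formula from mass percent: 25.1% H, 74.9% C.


Assume 100 g sample. Moles of each element:
  H: 25.1/1.008 = 24.901 mol
  C: 74.9/12.01 = 6.236 mol
Divide by smallest (6.236):
  H: 24.901/6.236 = 3.99
  C: 6.236/6.236 = 1.0
Empirical formula: CH4

CH4


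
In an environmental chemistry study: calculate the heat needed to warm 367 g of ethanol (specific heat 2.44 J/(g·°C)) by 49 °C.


q = mcΔT = 367 × 2.44 × 49
= 43878.52 J

43878.52 J


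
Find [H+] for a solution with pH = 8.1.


[H+] = 10^(-pH) = 10^(-8.1)
= 7.94×10^-9 M

7.94×10^-9 M


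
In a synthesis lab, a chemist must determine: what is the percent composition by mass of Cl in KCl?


M(KCl) = 1×39.1 + 1×35.45 = 74.55 g/mol
Mass of Cl = 1 × 35.45 = 35.45 g/mol
% Cl = 35.45/74.55 × 100 = 47.55%

47.55%


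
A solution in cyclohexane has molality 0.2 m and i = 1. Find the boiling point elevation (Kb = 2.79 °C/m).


ΔTb = Kb × m × i
= 2.79 × 0.2 × 1
= 0.558 °C

0.558 °C


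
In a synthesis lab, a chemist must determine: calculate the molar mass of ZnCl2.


M(ZnCl2) = 1×65.38 + 2×35.45
= 65.38 + 70.9
= 136.28 g/mol

136.28 g/mol


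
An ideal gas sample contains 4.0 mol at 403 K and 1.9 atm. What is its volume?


PV = nRT  (R = 0.08206 L·atm/(mol·K))
V = nRT/P = 4.0×0.08206×403/1.9
= 69.621 L

69.621 L


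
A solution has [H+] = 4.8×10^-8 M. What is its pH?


pH = -log10([H+]) = -log10(4.8×10^-8)
= 8 - log10(4.8)
= 8 - 0.68
= 7.32

7.32


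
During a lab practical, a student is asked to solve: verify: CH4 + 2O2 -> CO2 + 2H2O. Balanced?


Equation: CH4 + 2O2 -> CO2 + 2H2O
Check atoms: C: 1=1, H: 4=4, O: 4=4
Balanced

Yes, balanced


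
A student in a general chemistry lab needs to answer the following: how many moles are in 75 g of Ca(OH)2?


M(Ca(OH)2) = 74.1 g/mol
n = mass/M = 75/74.1 = 1.0121 mol

1.0121 mol


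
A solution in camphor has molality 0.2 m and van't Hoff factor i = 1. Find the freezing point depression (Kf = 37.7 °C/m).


ΔTf = Kf × m × i
= 37.7 × 0.2 × 1
= 7.54 °C

7.54 °C


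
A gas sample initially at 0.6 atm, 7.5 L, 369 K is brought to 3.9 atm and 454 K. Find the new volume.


P1V1/T1 = P2V2/T2
V2 = P1V1T2/(T1P2)
= 0.6×7.5×454/(369×3.9)
= 1.42 L

1.42 L


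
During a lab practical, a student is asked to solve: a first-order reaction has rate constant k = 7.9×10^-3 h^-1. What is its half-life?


t½ = ln2/k = 0.693147/(7.9×10^-3 h^-1)
= 87.74 h

87.74 h


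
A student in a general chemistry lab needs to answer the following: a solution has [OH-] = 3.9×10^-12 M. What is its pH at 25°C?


pOH = -log10([OH-]) = -log10(3.9×10^-12)
= 12 - log10(3.9) = 11.41
pH = 14 - pOH = 14 - 11.41 = 2.59

2.59


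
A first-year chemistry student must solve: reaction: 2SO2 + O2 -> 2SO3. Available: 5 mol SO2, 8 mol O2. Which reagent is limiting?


Mole ratio available / coefficient:
  SO2: 5/2 = 2.500
  O2: 8/1 = 8.000
Smaller ratio is limiting.

SO2


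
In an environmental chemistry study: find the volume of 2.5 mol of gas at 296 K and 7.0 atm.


PV = nRT  (R = 0.08206 L·atm/(mol·K))
V = nRT/P = 2.5×0.08206×296/7.0
= 8.675 L

8.675 L


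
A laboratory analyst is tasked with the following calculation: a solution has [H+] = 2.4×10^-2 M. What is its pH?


pH = -log10([H+]) = -log10(2.4×10^-2)
= 2 - log10(2.4)
= 2 - 0.38
= 1.62

1.62


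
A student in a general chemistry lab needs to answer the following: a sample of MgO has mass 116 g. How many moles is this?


M(MgO) = 40.31 g/mol
n = mass/M = 116/40.31 = 2.8777 mol

2.8777 mol


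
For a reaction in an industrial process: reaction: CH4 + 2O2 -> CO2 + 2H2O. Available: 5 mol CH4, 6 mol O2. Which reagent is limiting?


Mole ratio available / coefficient:
  CH4: 5/1 = 5.000
  O2: 6/2 = 3.000
Smaller ratio is limiting.

O2


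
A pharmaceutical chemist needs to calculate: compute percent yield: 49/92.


% yield = actual/theoretical × 100
= 49/92 × 100
= 53.26%

53.26%


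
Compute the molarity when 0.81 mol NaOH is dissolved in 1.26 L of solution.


M = n/V = 0.81/1.26 = 0.643 mol/L

0.643 M


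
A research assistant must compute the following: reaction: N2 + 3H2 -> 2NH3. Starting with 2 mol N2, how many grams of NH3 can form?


Mole ratio NH3:N2 = 2:1
n(NH3) = 2 × 2/1 = 4.000 mol
mass = 4.000 × 17.03 = 68.12 g

68.12 g


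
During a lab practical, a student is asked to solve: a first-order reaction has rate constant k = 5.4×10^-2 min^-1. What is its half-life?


t½ = ln2/k = 0.693147/(5.4×10^-2 min^-1)
= 12.84 min

12.84 min


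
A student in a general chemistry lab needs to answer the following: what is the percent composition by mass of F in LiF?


M(LiF) = 1×6.94 + 1×19.0 = 25.94 g/mol
Mass of F = 1 × 19.0 = 19.00 g/mol
% F = 19.00/25.94 × 100 = 73.25%

73.25%


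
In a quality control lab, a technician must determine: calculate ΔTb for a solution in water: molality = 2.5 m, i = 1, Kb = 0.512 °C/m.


ΔTb = Kb × m × i
= 0.512 × 2.5 × 1
= 1.28 °C

1.28 °C


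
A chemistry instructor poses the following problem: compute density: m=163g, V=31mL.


ρ = mass/volume
= 163/31
= 5.258 g/mL

5.258 g/mL


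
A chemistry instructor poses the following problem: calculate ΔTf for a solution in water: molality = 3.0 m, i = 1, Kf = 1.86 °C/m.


ΔTf = Kf × m × i
= 1.86 × 3.0 × 1
= 5.58 °C

5.58 °C
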